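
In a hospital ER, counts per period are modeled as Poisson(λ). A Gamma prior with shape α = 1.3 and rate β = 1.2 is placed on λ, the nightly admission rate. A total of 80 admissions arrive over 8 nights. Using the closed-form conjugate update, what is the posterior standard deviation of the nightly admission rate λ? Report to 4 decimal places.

0.9801

With a Gamma(shape α, rate β) prior, the Poisson likelihood is conjugate: the posterior is Gamma(α + ΣXᵢ, β + n).
Posterior: Gamma(α+S, β+n) = Gamma(1.3+80, 1.2+8) = Gamma(81.3, 9.2).
SD = √α/β = √81.3/9.2 = 0.9801.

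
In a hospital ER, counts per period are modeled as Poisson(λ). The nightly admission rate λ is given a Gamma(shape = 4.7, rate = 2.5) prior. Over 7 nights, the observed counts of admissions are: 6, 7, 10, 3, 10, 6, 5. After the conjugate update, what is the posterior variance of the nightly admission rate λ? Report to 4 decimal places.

0.5729

With a Gamma(shape α, rate β) prior, the Poisson likelihood is conjugate: the posterior is Gamma(α + ΣXᵢ, β + n).
Sum of counts S = 47 over n = 7 nights.
Posterior: Gamma(α+S, β+n) = Gamma(4.7+47, 2.5+7) = Gamma(51.7, 9.5).
Var = α/β² = 51.7/9.5² = 0.5729.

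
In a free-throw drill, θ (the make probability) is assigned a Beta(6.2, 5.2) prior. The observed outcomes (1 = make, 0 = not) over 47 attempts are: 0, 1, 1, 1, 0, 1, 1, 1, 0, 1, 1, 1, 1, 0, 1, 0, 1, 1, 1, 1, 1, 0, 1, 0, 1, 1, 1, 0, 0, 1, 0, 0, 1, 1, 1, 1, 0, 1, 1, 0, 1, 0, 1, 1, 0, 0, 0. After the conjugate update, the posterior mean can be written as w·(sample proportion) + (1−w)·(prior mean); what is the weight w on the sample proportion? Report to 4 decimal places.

0.8048

The Beta prior is conjugate to a Binomial/Bernoulli likelihood; the update adds successes to α and failures to β.
Posterior mean = (α₀+k)/(α₀+β₀+n) = [n/(α₀+β₀+n)]·(k/n) + [(α₀+β₀)/(α₀+β₀+n)]·α₀/(α₀+β₀), so only n and the prior enter the weight.
The weight on the data is w = n/(α₀+β₀+n) = 47/(6.2+5.2+47) = 47/58.4 = 0.8048.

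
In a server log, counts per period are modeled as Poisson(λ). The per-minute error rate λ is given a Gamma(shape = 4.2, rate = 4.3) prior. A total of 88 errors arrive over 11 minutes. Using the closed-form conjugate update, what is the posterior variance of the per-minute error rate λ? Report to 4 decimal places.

With a Gamma(shape α, rate β) prior, the Poisson likelihood is conjugate: the posterior is Gamma(α + ΣXᵢ, β + n).
Posterior: Gamma(α+S, β+n) = Gamma(4.2+88, 4.3+11) = Gamma(92.2, 15.3).
Var = α/β² = 92.2/15.3² = 0.3939.

0.3939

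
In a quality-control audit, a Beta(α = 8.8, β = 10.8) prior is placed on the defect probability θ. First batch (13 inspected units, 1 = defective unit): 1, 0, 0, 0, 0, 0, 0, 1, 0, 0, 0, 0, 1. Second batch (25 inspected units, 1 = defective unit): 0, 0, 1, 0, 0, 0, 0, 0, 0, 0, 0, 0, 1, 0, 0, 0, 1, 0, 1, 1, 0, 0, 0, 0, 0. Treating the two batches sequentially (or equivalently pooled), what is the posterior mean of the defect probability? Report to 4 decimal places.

The Beta prior is conjugate to a Binomial/Bernoulli likelihood; the update adds successes to α and failures to β.
After batch 1: Beta(8.8+3, 10.8+10) = Beta(11.8, 20.8).
After batch 2: Beta(11.8+5, 20.8+20) = Beta(16.8, 40.8).
Posterior mean = α/(α+β) = 16.8/57.6 = 0.2917.

0.2917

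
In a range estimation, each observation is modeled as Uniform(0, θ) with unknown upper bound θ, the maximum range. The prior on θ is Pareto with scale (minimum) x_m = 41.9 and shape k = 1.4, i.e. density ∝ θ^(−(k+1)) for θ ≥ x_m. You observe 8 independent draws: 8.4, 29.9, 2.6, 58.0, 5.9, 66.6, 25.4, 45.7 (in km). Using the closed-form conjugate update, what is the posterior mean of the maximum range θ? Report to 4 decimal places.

74.5286

A Pareto(scale x_m, shape k) prior on the upper bound θ of Uniform(0, θ) is conjugate: posterior is Pareto(max(x_m, max xᵢ), k + n).
Sample maximum = 66.6; prior scale x_m = 41.9 → posterior scale = max = 66.6.
Posterior shape = 1.4 + 8 = 9.4.
E[θ|data] = k·x_m/(k−1) = 9.4·66.6/8.4 = 74.5286.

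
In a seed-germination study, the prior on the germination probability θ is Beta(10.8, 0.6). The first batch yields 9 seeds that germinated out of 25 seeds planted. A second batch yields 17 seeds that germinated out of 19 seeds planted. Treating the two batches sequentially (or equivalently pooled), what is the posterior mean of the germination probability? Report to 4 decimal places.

0.6643

The Beta prior is conjugate to a Binomial/Bernoulli likelihood; the update adds successes to α and failures to β.
After batch 1: Beta(10.8+9, 0.6+16) = Beta(19.8, 16.6).
After batch 2: Beta(19.8+17, 16.6+2) = Beta(36.8, 18.6).
Posterior mean = α/(α+β) = 36.8/55.4 = 0.6643.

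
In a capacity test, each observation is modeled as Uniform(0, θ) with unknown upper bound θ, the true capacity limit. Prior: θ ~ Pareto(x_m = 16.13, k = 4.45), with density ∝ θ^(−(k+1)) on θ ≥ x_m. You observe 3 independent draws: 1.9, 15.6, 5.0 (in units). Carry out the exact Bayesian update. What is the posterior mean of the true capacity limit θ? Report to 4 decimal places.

A Pareto(scale x_m, shape k) prior on the upper bound θ of Uniform(0, θ) is conjugate: posterior is Pareto(max(x_m, max xᵢ), k + n).
Sample maximum = 15.6; prior scale x_m = 16.13 → posterior scale = max = 16.13.
Posterior shape = 4.45 + 3 = 7.45.
E[θ|data] = k·x_m/(k−1) = 7.45·16.13/6.45 = 18.6308.

18.6308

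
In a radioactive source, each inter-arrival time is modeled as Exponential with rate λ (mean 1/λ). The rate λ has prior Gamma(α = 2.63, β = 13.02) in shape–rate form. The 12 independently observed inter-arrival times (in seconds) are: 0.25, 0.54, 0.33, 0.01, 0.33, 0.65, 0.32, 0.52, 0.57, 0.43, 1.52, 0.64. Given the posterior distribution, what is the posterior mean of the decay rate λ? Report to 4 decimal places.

With a Gamma(shape α, rate β) prior on the exponential rate λ, the posterior after n observations with total T = Σxᵢ is Gamma(α+n, β+T).
Sum of observations T = 6.11 seconds; n = 12.
Posterior: Gamma(2.63+12, 13.02+6.11) = Gamma(14.63, 19.13).
Posterior mean of λ = α/β = 14.63/19.13 = 0.7648.

0.7648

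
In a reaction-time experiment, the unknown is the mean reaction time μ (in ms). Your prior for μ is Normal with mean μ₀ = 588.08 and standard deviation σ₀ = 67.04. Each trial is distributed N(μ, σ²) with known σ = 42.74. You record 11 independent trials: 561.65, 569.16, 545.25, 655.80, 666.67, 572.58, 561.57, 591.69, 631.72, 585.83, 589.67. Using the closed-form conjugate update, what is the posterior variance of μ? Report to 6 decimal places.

160.146980

For Normal data with known variance σ², a Normal(μ₀, σ₀²) prior on μ is conjugate. Posterior precision = 1/σ₀² + n/σ²; posterior mean is the precision-weighted average of μ₀ and x̄.
σ₀² = 67.04² = 4494.3616, σ² = 42.74² = 1826.7076; σ² + n·σ₀² = 1826.7076 + 11·4494.3616 = 51264.6852.
Posterior precision = 1/σ₀² + n/σ² = 1/4494.3616 + 11/1826.7076 = (σ² + n·σ₀²)/(σ₀²σ²) = 51264.6852/(4494.3616·1826.7076); posterior variance σₙ² = σ₀²σ²/(σ² + n·σ₀²) = 4494.3616·1826.7076/51264.6852 = 160.146980.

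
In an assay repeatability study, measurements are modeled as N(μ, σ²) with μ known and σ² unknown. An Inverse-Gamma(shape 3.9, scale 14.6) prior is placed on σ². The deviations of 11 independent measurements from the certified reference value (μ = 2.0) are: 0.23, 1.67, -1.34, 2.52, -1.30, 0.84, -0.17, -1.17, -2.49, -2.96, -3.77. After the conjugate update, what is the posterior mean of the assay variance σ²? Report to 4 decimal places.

4.3545

With known mean μ and an Inverse-Gamma(α, β) prior on σ², the Normal likelihood is conjugate: posterior is Inv-Gamma(α + n/2, β + Σ(xᵢ−μ)²/2).
Σ(xᵢ−μ)² = (0.23)² + (1.67)² + (-1.34)² + (2.52)² + (-1.30)² + (0.84)² + (-0.17)² + (-1.17)² + (-2.49)² + (-2.96)² + (-3.77)² = 43.9558.
Posterior: Inv-Gamma(3.9 + 11/2, 14.6 + 43.9558/2) = Inv-Gamma(9.40, 36.57790).
E[σ²|data] = β/(α−1) = 36.57790/8.40 = 4.3545.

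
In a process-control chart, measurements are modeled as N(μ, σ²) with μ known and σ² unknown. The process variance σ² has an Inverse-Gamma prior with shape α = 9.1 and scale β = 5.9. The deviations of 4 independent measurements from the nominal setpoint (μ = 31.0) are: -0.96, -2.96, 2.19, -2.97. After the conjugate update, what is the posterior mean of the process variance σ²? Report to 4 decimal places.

1.7376

With known mean μ and an Inverse-Gamma(α, β) prior on σ², the Normal likelihood is conjugate: posterior is Inv-Gamma(α + n/2, β + Σ(xᵢ−μ)²/2).
Σ(xᵢ−μ)² = (-0.96)² + (-2.96)² + (2.19)² + (-2.97)² = 23.3002.
Posterior: Inv-Gamma(9.1 + 4/2, 5.9 + 23.3002/2) = Inv-Gamma(11.10, 17.55010).
E[σ²|data] = β/(α−1) = 17.55010/10.10 = 1.7376.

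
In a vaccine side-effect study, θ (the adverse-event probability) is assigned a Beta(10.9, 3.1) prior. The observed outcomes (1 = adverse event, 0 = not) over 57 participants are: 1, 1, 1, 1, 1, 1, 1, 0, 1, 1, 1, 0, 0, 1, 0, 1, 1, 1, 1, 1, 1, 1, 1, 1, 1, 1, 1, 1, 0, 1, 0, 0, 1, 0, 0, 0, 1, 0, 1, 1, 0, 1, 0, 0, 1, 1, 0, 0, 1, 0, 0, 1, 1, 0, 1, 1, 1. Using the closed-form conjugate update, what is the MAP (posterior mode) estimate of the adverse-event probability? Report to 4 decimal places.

The Beta prior is conjugate to a Binomial/Bernoulli likelihood; the update adds successes to α and failures to β.
Posterior: Beta(α+k, β+n−k) = Beta(10.9+38, 3.1+19) = Beta(48.9, 22.1).
Mode of Beta(a,b) for a,b>1 is (a−1)/(a+b−2) = 47.9/69.0 = 0.6942.

0.6942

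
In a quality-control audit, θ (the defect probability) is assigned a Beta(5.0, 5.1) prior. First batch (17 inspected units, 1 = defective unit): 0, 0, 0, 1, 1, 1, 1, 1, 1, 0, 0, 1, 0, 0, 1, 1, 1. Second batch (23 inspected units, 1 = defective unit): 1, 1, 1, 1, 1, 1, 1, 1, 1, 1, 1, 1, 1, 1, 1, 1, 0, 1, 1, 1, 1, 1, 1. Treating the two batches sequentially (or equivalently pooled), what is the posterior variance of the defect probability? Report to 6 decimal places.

The Beta prior is conjugate to a Binomial/Bernoulli likelihood; the update adds successes to α and failures to β.
After batch 1: Beta(5.0+10, 5.1+7) = Beta(15.0, 12.1).
After batch 2: Beta(15.0+22, 12.1+1) = Beta(37.0, 13.1).
Var = αβ/((α+β)²(α+β+1)) = 37.0·13.1/(50.1²·51.1) = 0.003779.

0.003779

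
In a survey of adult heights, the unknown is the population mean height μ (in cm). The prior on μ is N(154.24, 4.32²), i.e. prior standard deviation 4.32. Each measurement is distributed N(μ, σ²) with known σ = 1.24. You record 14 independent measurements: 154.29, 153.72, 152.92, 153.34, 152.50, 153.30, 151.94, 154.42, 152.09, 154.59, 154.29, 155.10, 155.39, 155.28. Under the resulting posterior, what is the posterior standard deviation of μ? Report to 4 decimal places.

For Normal data with known variance σ², a Normal(μ₀, σ₀²) prior on μ is conjugate. Posterior precision = 1/σ₀² + n/σ²; posterior mean is the precision-weighted average of μ₀ and x̄.
σ₀² = 4.32² = 18.6624, σ² = 1.24² = 1.5376; σ² + n·σ₀² = 1.5376 + 14·18.6624 = 262.8112.
Posterior precision = 1/σ₀² + n/σ² = 1/18.6624 + 14/1.5376 = (σ² + n·σ₀²)/(σ₀²σ²) = 262.8112/(18.6624·1.5376); posterior variance σₙ² = σ₀²σ²/(σ² + n·σ₀²) = 18.6624·1.5376/262.8112 = 0.109186.
Posterior SD = √σₙ² = √(18.6624·1.5376/262.8112) = 0.3304.

0.3304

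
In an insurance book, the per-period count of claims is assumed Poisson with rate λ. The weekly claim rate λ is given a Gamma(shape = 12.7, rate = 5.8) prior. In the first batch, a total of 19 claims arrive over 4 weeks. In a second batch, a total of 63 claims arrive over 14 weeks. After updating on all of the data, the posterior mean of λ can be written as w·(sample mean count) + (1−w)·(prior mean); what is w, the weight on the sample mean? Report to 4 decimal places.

With a Gamma(shape α, rate β) prior, the Poisson likelihood is conjugate: the posterior is Gamma(α + ΣXᵢ, β + n).
Total number of weeks: n = 4 + 14 = 18.
Posterior mean = (α₀+S)/(β₀+n) = [n/(β₀+n)]·(S/n) + [β₀/(β₀+n)]·(α₀/β₀), so only n and β₀ enter the weight.
Weight on data w = n/(β₀+n) = 18/(5.8+18) = 18/23.8 = 0.7563.

0.7563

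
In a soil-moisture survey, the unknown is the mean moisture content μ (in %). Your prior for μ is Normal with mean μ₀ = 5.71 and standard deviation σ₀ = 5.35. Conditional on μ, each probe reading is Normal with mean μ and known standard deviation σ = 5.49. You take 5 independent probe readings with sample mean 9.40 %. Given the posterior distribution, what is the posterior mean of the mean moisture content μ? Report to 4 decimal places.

For Normal data with known variance σ², a Normal(μ₀, σ₀²) prior on μ is conjugate. Posterior precision = 1/σ₀² + n/σ²; posterior mean is the precision-weighted average of μ₀ and x̄.
n·x̄ = 5·9.40 = 47.
σ₀² = 5.35² = 28.6225, σ² = 5.49² = 30.1401; σ² + n·σ₀² = 30.1401 + 5·28.6225 = 173.2526.
Posterior mean = (μ₀/σ₀² + n·x̄/σ²)/(1/σ₀² + n/σ²) = (σ²·μ₀ + σ₀²·n·x̄)/(σ² + n·σ₀²) = (30.1401·5.71 + 28.6225·47)/173.2526 = 1517.357471/173.2526 = 8.7581.

8.7581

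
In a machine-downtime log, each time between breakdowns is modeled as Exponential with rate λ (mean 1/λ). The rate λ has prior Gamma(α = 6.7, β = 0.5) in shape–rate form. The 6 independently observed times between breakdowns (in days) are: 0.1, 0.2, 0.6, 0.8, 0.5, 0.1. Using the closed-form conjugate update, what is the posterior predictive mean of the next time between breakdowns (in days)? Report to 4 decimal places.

0.2393

With a Gamma(shape α, rate β) prior on the exponential rate λ, the posterior after n observations with total T = Σxᵢ is Gamma(α+n, β+T).
Sum of observations T = 2.3 days; n = 6.
Posterior: Gamma(6.7+6, 0.5+2.3) = Gamma(12.7, 2.8).
The predictive distribution for the next observation is Lomax; its mean is β/(α−1) = 2.8/11.7 = 0.2393.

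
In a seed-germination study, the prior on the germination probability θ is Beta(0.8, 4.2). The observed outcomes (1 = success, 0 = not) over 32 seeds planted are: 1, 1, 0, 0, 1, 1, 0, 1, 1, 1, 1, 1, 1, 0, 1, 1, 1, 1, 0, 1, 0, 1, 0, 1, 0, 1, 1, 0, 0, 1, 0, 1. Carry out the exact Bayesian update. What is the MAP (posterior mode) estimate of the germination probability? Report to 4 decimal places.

The Beta prior is conjugate to a Binomial/Bernoulli likelihood; the update adds successes to α and failures to β.
Posterior: Beta(α+k, β+n−k) = Beta(0.8+21, 4.2+11) = Beta(21.8, 15.2).
Mode of Beta(a,b) for a,b>1 is (a−1)/(a+b−2) = 20.8/35.0 = 0.5943.

0.5943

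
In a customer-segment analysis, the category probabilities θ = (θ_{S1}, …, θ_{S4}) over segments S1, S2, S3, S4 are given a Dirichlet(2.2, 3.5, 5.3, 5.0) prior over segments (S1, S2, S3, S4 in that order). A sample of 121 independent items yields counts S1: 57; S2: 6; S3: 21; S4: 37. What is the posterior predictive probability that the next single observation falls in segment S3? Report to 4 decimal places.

0.1920

The Dirichlet prior is conjugate to the Multinomial likelihood: each posterior αⱼ = prior αⱼ + observed count nⱼ.
Posterior concentration: (59.2, 9.5, 26.3, 42.0), total = 137.0.
P(next = S3 | data) = α_{S3}/Σα = 0.1920.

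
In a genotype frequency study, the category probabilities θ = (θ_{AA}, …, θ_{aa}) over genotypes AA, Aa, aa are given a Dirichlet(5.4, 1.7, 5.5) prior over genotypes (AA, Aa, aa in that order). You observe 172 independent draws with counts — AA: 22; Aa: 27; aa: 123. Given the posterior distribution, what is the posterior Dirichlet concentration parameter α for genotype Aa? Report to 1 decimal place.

The Dirichlet prior is conjugate to the Multinomial likelihood: each posterior αⱼ = prior αⱼ + observed count nⱼ.
Posterior concentration: (27.4, 28.7, 128.5), total = 184.6.
α_{Aa} = 1.7 + 27 = 28.7.

28.7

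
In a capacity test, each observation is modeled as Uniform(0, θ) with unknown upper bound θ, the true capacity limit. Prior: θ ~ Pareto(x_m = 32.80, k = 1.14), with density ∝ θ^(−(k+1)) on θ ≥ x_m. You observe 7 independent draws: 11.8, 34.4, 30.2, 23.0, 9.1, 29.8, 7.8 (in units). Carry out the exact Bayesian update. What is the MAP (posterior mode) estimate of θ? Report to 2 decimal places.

A Pareto(scale x_m, shape k) prior on the upper bound θ of Uniform(0, θ) is conjugate: posterior is Pareto(max(x_m, max xᵢ), k + n).
Sample maximum = 34.4; prior scale x_m = 32.80 → posterior scale = max = 34.40.
Posterior shape = 1.14 + 7 = 8.14.
The Pareto density is decreasing on [x_m, ∞), so the mode is x_m = 34.40.

34.40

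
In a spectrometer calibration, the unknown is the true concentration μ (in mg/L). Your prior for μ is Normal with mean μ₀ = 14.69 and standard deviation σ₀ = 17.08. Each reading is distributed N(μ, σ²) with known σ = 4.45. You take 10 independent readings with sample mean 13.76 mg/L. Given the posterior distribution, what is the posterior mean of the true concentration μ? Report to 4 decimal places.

For Normal data with known variance σ², a Normal(μ₀, σ₀²) prior on μ is conjugate. Posterior precision = 1/σ₀² + n/σ²; posterior mean is the precision-weighted average of μ₀ and x̄.
n·x̄ = 10·13.76 = 137.6.
σ₀² = 17.08² = 291.7264, σ² = 4.45² = 19.8025; σ² + n·σ₀² = 19.8025 + 10·291.7264 = 2937.0665.
Posterior mean = (μ₀/σ₀² + n·x̄/σ²)/(1/σ₀² + n/σ²) = (σ²·μ₀ + σ₀²·n·x̄)/(σ² + n·σ₀²) = (19.8025·14.69 + 291.7264·137.6)/2937.0665 = 40432.451365/2937.0665 = 13.7663.

13.7663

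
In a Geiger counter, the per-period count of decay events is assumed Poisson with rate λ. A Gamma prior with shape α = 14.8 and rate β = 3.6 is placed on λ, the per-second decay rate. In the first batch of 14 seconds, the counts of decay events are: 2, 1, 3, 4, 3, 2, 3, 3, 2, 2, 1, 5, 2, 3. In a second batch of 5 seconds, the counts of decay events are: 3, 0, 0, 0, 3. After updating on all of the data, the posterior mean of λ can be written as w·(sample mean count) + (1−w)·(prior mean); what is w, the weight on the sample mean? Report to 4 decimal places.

0.8407

With a Gamma(shape α, rate β) prior, the Poisson likelihood is conjugate: the posterior is Gamma(α + ΣXᵢ, β + n).
Total number of seconds: n = 14 + 5 = 19.
Posterior mean = (α₀+S)/(β₀+n) = [n/(β₀+n)]·(S/n) + [β₀/(β₀+n)]·(α₀/β₀), so only n and β₀ enter the weight.
Weight on data w = n/(β₀+n) = 19/(3.6+19) = 19/22.6 = 0.8407.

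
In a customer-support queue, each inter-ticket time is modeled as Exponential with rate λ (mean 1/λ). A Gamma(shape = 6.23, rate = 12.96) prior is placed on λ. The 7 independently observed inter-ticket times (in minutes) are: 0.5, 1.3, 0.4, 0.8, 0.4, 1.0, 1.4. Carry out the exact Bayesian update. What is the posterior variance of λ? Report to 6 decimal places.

0.037592

With a Gamma(shape α, rate β) prior on the exponential rate λ, the posterior after n observations with total T = Σxᵢ is Gamma(α+n, β+T).
Sum of observations T = 5.8 minutes; n = 7.
Posterior: Gamma(6.23+7, 12.96+5.8) = Gamma(13.23, 18.76).
Var = α/β² = 0.037592.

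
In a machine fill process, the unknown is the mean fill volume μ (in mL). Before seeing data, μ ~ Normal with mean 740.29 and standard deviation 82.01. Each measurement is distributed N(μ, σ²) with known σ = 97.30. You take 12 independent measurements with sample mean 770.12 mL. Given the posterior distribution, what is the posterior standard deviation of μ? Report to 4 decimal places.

26.5728

For Normal data with known variance σ², a Normal(μ₀, σ₀²) prior on μ is conjugate. Posterior precision = 1/σ₀² + n/σ²; posterior mean is the precision-weighted average of μ₀ and x̄.
σ₀² = 82.01² = 6725.6401, σ² = 97.30² = 9467.29; σ² + n·σ₀² = 9467.29 + 12·6725.6401 = 90174.9712.
Posterior precision = 1/σ₀² + n/σ² = 1/6725.6401 + 12/9467.29 = (σ² + n·σ₀²)/(σ₀²σ²) = 90174.9712/(6725.6401·9467.29); posterior variance σₙ² = σ₀²σ²/(σ² + n·σ₀²) = 6725.6401·9467.29/90174.9712 = 706.111512.
Posterior SD = √σₙ² = √(6725.6401·9467.29/90174.9712) = 26.5728.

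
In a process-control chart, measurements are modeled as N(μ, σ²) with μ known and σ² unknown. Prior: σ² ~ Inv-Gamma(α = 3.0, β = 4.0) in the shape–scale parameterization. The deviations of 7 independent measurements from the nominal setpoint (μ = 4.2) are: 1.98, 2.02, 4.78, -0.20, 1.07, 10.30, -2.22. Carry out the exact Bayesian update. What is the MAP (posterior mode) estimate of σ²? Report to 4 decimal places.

With known mean μ and an Inverse-Gamma(α, β) prior on σ², the Normal likelihood is conjugate: posterior is Inv-Gamma(α + n/2, β + Σ(xᵢ−μ)²/2).
Σ(xᵢ−μ)² = (1.98)² + (2.02)² + (4.78)² + (-0.20)² + (1.07)² + (10.30)² + (-2.22)² = 143.0525.
Posterior: Inv-Gamma(3.0 + 7/2, 4.0 + 143.0525/2) = Inv-Gamma(6.50, 75.52625).
Mode = β/(α+1) = 75.52625/7.50 = 10.0702.

10.0702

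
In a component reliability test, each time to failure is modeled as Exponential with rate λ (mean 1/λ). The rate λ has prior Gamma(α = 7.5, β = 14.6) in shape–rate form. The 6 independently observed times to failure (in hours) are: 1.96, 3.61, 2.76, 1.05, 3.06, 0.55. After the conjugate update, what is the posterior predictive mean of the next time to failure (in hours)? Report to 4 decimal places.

With a Gamma(shape α, rate β) prior on the exponential rate λ, the posterior after n observations with total T = Σxᵢ is Gamma(α+n, β+T).
Sum of observations T = 12.99 hours; n = 6.
Posterior: Gamma(7.5+6, 14.6+12.99) = Gamma(13.5, 27.59).
The predictive distribution for the next observation is Lomax; its mean is β/(α−1) = 27.59/12.5 = 2.2072.

2.2072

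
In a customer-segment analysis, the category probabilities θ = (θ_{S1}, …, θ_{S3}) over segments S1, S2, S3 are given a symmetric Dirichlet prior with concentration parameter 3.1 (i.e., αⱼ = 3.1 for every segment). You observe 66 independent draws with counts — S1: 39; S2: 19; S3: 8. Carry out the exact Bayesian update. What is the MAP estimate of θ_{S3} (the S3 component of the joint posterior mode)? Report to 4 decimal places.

0.1397

The Dirichlet prior is conjugate to the Multinomial likelihood: each posterior αⱼ = prior αⱼ + observed count nⱼ.
Posterior concentration: (42.1, 22.1, 11.1), total = 75.3.
Joint mode component: (α_{S3}−1)/(Σα−K) = 10.1/72.3 = 0.1397.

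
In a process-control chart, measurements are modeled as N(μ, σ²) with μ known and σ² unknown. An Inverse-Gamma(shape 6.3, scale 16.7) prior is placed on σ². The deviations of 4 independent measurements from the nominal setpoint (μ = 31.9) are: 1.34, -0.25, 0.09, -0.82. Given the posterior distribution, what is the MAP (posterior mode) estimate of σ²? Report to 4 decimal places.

With known mean μ and an Inverse-Gamma(α, β) prior on σ², the Normal likelihood is conjugate: posterior is Inv-Gamma(α + n/2, β + Σ(xᵢ−μ)²/2).
Σ(xᵢ−μ)² = (1.34)² + (-0.25)² + (0.09)² + (-0.82)² = 2.5386.
Posterior: Inv-Gamma(6.3 + 4/2, 16.7 + 2.5386/2) = Inv-Gamma(8.30, 17.96930).
Mode = β/(α+1) = 17.96930/9.30 = 1.9322.

1.9322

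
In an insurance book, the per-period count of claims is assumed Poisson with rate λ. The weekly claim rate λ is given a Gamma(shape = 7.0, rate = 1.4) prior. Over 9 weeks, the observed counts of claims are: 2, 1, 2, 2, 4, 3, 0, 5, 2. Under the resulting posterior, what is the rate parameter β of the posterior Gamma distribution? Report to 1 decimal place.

With a Gamma(shape α, rate β) prior, the Poisson likelihood is conjugate: the posterior is Gamma(α + ΣXᵢ, β + n).
Sum of counts S = 21 over n = 9 weeks.
Posterior: Gamma(α+S, β+n) = Gamma(7.0+21, 1.4+9) = Gamma(28.0, 10.4).
Posterior β = 10.4.

10.4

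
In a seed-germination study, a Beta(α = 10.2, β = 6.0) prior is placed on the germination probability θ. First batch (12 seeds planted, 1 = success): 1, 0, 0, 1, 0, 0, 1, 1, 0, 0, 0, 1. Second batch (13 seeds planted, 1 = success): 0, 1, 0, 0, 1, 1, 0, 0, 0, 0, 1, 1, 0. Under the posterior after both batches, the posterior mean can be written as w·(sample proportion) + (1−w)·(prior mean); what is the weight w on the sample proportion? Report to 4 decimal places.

0.6068

The Beta prior is conjugate to a Binomial/Bernoulli likelihood; the update adds successes to α and failures to β.
Total number of seeds planted: n = 12 + 13 = 25.
Posterior mean = (α₀+k)/(α₀+β₀+n) = [n/(α₀+β₀+n)]·(k/n) + [(α₀+β₀)/(α₀+β₀+n)]·α₀/(α₀+β₀), so only n and the prior enter the weight.
The weight on the data is w = n/(α₀+β₀+n) = 25/(10.2+6.0+25) = 25/41.2 = 0.6068.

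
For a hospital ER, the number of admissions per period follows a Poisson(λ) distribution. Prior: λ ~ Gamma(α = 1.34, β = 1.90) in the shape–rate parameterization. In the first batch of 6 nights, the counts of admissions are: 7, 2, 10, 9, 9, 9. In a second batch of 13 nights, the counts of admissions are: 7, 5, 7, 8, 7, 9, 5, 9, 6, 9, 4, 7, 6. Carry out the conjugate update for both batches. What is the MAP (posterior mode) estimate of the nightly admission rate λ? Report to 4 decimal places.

6.4756

With a Gamma(shape α, rate β) prior, the Poisson likelihood is conjugate: the posterior is Gamma(α + ΣXᵢ, β + n).
Batch 1: sum of counts S = 46 over n = 6 nights.
After batch 1: Gamma(α+S, β+n) = Gamma(1.34+46, 1.90+6) = Gamma(47.34, 7.90).
Batch 2: sum of counts S = 89 over n = 13 nights.
After batch 2: Gamma(α+S, β+n) = Gamma(47.34+89, 7.90+13) = Gamma(136.34, 20.90).
Mode of Gamma(α,β) for α≥1 is (α−1)/β = 135.34/20.90 = 6.4756.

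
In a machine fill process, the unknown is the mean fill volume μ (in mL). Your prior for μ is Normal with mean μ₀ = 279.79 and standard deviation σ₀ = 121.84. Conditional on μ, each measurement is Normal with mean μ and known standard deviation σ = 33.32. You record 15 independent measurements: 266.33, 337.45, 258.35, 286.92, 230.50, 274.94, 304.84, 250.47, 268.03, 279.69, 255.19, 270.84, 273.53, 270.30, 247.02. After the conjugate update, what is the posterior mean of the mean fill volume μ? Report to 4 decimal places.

271.6672

For Normal data with known variance σ², a Normal(μ₀, σ₀²) prior on μ is conjugate. Posterior precision = 1/σ₀² + n/σ²; posterior mean is the precision-weighted average of μ₀ and x̄.
Σxᵢ = 266.33 + 337.45 + 258.35 + 286.92 + 230.50 + 274.94 + 304.84 + 250.47 + 268.03 + 279.69 + 255.19 + 270.84 + 273.53 + 270.30 + 247.02 = 4074.4, so n·x̄ = 4074.4.
σ₀² = 121.84² = 14844.9856, σ² = 33.32² = 1110.2224; σ² + n·σ₀² = 1110.2224 + 15·14844.9856 = 223785.0064.
Posterior mean = (μ₀/σ₀² + n·x̄/σ²)/(1/σ₀² + n/σ²) = (σ²·μ₀ + σ₀²·n·x̄)/(σ² + n·σ₀²) = (1110.2224·279.79 + 14844.9856·4074.4)/223785.0064 = 60795038.453936/223785.0064 = 271.6672.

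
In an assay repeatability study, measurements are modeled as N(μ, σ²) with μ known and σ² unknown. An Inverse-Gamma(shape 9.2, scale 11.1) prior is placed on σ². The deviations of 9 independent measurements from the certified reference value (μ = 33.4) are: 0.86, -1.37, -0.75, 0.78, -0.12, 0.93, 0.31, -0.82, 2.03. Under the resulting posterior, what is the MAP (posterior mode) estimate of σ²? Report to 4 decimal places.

With known mean μ and an Inverse-Gamma(α, β) prior on σ², the Normal likelihood is conjugate: posterior is Inv-Gamma(α + n/2, β + Σ(xᵢ−μ)²/2).
Σ(xᵢ−μ)² = (0.86)² + (-1.37)² + (-0.75)² + (0.78)² + (-0.12)² + (0.93)² + (0.31)² + (-0.82)² + (2.03)² = 9.5561.
Posterior: Inv-Gamma(9.2 + 9/2, 11.1 + 9.5561/2) = Inv-Gamma(13.70, 15.87805).
Mode = β/(α+1) = 15.87805/14.70 = 1.0801.

1.0801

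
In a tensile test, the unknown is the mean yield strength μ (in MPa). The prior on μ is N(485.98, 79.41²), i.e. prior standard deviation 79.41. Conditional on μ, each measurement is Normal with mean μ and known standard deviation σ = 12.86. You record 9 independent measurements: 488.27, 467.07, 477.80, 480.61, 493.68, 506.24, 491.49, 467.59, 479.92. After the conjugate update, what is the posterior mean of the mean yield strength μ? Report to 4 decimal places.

For Normal data with known variance σ², a Normal(μ₀, σ₀²) prior on μ is conjugate. Posterior precision = 1/σ₀² + n/σ²; posterior mean is the precision-weighted average of μ₀ and x̄.
Σxᵢ = 488.27 + 467.07 + 477.80 + 480.61 + 493.68 + 506.24 + 491.49 + 467.59 + 479.92 = 4352.67, so n·x̄ = 4352.67.
σ₀² = 79.41² = 6305.9481, σ² = 12.86² = 165.3796; σ² + n·σ₀² = 165.3796 + 9·6305.9481 = 56918.9125.
Posterior mean = (μ₀/σ₀² + n·x̄/σ²)/(1/σ₀² + n/σ²) = (σ²·μ₀ + σ₀²·n·x̄)/(σ² + n·σ₀²) = (165.3796·485.98 + 6305.9481·4352.67)/56918.9125 = 27528082.294435/56918.9125 = 483.6368.

483.6368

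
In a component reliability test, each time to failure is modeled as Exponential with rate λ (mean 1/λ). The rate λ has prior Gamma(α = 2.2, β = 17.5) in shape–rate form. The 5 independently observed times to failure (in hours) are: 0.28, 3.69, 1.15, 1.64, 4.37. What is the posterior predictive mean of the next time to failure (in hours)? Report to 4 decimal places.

4.6177

With a Gamma(shape α, rate β) prior on the exponential rate λ, the posterior after n observations with total T = Σxᵢ is Gamma(α+n, β+T).
Sum of observations T = 11.13 hours; n = 5.
Posterior: Gamma(2.2+5, 17.5+11.13) = Gamma(7.2, 28.63).
The predictive distribution for the next observation is Lomax; its mean is β/(α−1) = 28.63/6.2 = 4.6177.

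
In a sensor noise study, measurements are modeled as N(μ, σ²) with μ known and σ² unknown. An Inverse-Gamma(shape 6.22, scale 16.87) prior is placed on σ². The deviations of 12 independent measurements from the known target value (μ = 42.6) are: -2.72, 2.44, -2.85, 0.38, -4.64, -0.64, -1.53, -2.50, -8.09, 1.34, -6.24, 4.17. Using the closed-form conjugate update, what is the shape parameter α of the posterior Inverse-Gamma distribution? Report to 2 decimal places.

12.22

With known mean μ and an Inverse-Gamma(α, β) prior on σ², the Normal likelihood is conjugate: posterior is Inv-Gamma(α + n/2, β + Σ(xᵢ−μ)²/2).
Σ(xᵢ−μ)² = (-2.72)² + (2.44)² + (-2.85)² + (0.38)² + (-4.64)² + (-0.64)² + (-1.53)² + (-2.50)² + (-8.09)² + (1.34)² + (-6.24)² + (4.17)² = 175.7192.
Posterior: Inv-Gamma(6.22 + 12/2, 16.87 + 175.7192/2) = Inv-Gamma(12.22, 104.72960).
Posterior α = 12.22.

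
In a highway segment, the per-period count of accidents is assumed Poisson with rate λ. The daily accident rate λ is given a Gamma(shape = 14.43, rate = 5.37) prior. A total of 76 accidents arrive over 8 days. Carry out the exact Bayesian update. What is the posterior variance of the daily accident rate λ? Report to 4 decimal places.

With a Gamma(shape α, rate β) prior, the Poisson likelihood is conjugate: the posterior is Gamma(α + ΣXᵢ, β + n).
Posterior: Gamma(α+S, β+n) = Gamma(14.43+76, 5.37+8) = Gamma(90.43, 13.37).
Var = α/β² = 90.43/13.37² = 0.5059.

0.5059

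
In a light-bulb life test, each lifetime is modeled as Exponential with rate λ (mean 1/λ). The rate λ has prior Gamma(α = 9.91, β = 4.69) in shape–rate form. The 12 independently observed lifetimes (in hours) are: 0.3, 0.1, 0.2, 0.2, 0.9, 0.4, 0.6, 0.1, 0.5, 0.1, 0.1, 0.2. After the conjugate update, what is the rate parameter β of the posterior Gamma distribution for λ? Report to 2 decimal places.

8.39

With a Gamma(shape α, rate β) prior on the exponential rate λ, the posterior after n observations with total T = Σxᵢ is Gamma(α+n, β+T).
Sum of observations T = 3.7 hours; n = 12.
Posterior: Gamma(9.91+12, 4.69+3.7) = Gamma(21.91, 8.39).
Posterior β = 8.39.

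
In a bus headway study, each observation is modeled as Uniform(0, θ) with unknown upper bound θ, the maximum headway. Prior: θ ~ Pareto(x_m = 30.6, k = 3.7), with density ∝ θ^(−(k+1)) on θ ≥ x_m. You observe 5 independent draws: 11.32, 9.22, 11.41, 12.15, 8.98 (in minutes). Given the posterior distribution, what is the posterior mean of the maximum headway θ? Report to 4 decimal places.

34.5740

A Pareto(scale x_m, shape k) prior on the upper bound θ of Uniform(0, θ) is conjugate: posterior is Pareto(max(x_m, max xᵢ), k + n).
Sample maximum = 12.15; prior scale x_m = 30.6 → posterior scale = max = 30.60.
Posterior shape = 3.7 + 5 = 8.7.
E[θ|data] = k·x_m/(k−1) = 8.7·30.60/7.7 = 34.5740.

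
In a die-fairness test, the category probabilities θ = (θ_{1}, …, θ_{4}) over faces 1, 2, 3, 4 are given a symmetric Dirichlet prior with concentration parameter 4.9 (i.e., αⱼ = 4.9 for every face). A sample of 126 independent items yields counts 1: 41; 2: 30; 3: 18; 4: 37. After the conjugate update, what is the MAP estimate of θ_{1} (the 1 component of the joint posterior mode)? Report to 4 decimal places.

0.3171

The Dirichlet prior is conjugate to the Multinomial likelihood: each posterior αⱼ = prior αⱼ + observed count nⱼ.
Posterior concentration: (45.9, 34.9, 22.9, 41.9), total = 145.6.
Joint mode component: (α_{1}−1)/(Σα−K) = 44.9/141.6 = 0.3171.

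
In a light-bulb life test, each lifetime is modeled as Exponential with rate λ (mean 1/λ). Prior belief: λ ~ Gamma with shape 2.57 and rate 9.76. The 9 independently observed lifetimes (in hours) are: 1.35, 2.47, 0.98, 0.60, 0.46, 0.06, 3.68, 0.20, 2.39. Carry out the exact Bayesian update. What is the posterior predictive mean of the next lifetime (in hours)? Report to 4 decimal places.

2.0766

With a Gamma(shape α, rate β) prior on the exponential rate λ, the posterior after n observations with total T = Σxᵢ is Gamma(α+n, β+T).
Sum of observations T = 12.19 hours; n = 9.
Posterior: Gamma(2.57+9, 9.76+12.19) = Gamma(11.57, 21.95).
The predictive distribution for the next observation is Lomax; its mean is β/(α−1) = 21.95/10.57 = 2.0766.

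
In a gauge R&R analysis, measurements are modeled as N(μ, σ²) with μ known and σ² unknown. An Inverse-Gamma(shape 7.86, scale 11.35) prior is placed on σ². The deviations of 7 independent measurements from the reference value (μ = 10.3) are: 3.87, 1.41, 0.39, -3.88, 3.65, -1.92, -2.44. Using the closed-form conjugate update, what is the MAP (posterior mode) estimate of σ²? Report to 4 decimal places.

3.1486

With known mean μ and an Inverse-Gamma(α, β) prior on σ², the Normal likelihood is conjugate: posterior is Inv-Gamma(α + n/2, β + Σ(xᵢ−μ)²/2).
Σ(xᵢ−μ)² = (3.87)² + (1.41)² + (0.39)² + (-3.88)² + (3.65)² + (-1.92)² + (-2.44)² = 55.1340.
Posterior: Inv-Gamma(7.86 + 7/2, 11.35 + 55.1340/2) = Inv-Gamma(11.36, 38.91700).
Mode = β/(α+1) = 38.91700/12.36 = 3.1486.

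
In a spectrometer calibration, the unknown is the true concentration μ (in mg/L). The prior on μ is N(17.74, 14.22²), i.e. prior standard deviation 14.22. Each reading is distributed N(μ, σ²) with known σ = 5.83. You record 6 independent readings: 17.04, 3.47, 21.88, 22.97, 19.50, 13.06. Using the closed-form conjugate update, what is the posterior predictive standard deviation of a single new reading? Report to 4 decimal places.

6.2849

For Normal data with known variance σ², a Normal(μ₀, σ₀²) prior on μ is conjugate. Posterior precision = 1/σ₀² + n/σ²; posterior mean is the precision-weighted average of μ₀ and x̄.
σ₀² = 14.22² = 202.2084, σ² = 5.83² = 33.9889; σ² + n·σ₀² = 33.9889 + 6·202.2084 = 1247.2393.
Posterior precision = 1/σ₀² + n/σ² = 1/202.2084 + 6/33.9889 = (σ² + n·σ₀²)/(σ₀²σ²) = 1247.2393/(202.2084·33.9889); posterior variance σₙ² = σ₀²σ²/(σ² + n·σ₀²) = 202.2084·33.9889/1247.2393 = 5.510443.
Predictive variance for one new observation = σₙ² + σ² = 202.2084·33.9889/1247.2393 + 33.9889 = σ²·(σ₀² + 1247.2393)/1247.2393 = 33.9889·1449.4477/1247.2393 = 39.499343; SD = √(33.9889·1449.4477/1247.2393) = 6.2849.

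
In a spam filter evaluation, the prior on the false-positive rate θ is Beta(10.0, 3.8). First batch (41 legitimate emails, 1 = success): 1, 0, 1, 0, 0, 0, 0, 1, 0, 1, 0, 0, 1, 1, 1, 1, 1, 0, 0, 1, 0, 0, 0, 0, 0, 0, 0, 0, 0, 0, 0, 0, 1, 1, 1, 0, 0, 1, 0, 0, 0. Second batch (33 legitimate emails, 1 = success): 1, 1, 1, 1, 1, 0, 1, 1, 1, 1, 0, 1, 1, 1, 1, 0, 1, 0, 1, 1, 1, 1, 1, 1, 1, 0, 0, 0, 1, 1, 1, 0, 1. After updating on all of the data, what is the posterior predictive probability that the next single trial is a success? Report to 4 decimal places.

The Beta prior is conjugate to a Binomial/Bernoulli likelihood; the update adds successes to α and failures to β.
After batch 1: Beta(10.0+14, 3.8+27) = Beta(24.0, 30.8).
After batch 2: Beta(24.0+25, 30.8+8) = Beta(49.0, 38.8).
For a single future Bernoulli trial, P(success | data) = α/(α+β) = 0.5581.

0.5581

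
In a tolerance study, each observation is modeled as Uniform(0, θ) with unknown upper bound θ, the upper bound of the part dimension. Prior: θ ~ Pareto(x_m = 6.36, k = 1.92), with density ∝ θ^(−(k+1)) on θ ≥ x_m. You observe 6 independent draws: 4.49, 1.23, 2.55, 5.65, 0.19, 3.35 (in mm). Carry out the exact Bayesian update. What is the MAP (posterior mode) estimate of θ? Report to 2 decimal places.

6.36

A Pareto(scale x_m, shape k) prior on the upper bound θ of Uniform(0, θ) is conjugate: posterior is Pareto(max(x_m, max xᵢ), k + n).
Sample maximum = 5.65; prior scale x_m = 6.36 → posterior scale = max = 6.36.
Posterior shape = 1.92 + 6 = 7.92.
The Pareto density is decreasing on [x_m, ∞), so the mode is x_m = 6.36.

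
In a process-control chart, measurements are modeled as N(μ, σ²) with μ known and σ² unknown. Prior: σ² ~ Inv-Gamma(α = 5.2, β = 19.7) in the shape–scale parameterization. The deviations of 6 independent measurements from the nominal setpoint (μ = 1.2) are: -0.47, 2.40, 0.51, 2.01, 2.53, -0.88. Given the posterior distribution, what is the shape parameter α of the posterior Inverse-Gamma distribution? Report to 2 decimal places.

8.20

With known mean μ and an Inverse-Gamma(α, β) prior on σ², the Normal likelihood is conjugate: posterior is Inv-Gamma(α + n/2, β + Σ(xᵢ−μ)²/2).
Σ(xᵢ−μ)² = (-0.47)² + (2.40)² + (0.51)² + (2.01)² + (2.53)² + (-0.88)² = 17.4564.
Posterior: Inv-Gamma(5.2 + 6/2, 19.7 + 17.4564/2) = Inv-Gamma(8.20, 28.42820).
Posterior α = 8.20.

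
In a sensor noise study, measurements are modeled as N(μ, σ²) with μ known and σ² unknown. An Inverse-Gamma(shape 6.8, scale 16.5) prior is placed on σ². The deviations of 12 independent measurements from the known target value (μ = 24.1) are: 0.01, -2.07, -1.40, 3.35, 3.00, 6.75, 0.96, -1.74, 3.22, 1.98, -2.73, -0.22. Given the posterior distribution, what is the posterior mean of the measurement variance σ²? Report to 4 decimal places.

With known mean μ and an Inverse-Gamma(α, β) prior on σ², the Normal likelihood is conjugate: posterior is Inv-Gamma(α + n/2, β + Σ(xᵢ−μ)²/2).
Σ(xᵢ−μ)² = (0.01)² + (-2.07)² + (-1.40)² + (3.35)² + (3.00)² + (6.75)² + (0.96)² + (-1.74)² + (3.22)² + (1.98)² + (-2.73)² + (-0.22)² = 97.7693.
Posterior: Inv-Gamma(6.8 + 12/2, 16.5 + 97.7693/2) = Inv-Gamma(12.80, 65.38465).
E[σ²|data] = β/(α−1) = 65.38465/11.80 = 5.5411.

5.5411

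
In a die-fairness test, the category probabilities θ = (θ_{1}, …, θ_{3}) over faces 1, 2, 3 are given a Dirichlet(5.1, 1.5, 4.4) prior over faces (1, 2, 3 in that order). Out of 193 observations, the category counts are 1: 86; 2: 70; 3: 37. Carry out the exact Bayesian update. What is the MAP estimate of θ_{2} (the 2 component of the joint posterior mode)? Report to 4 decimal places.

0.3507

The Dirichlet prior is conjugate to the Multinomial likelihood: each posterior αⱼ = prior αⱼ + observed count nⱼ.
Posterior concentration: (91.1, 71.5, 41.4), total = 204.0.
Joint mode component: (α_{2}−1)/(Σα−K) = 70.5/201.0 = 0.3507.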